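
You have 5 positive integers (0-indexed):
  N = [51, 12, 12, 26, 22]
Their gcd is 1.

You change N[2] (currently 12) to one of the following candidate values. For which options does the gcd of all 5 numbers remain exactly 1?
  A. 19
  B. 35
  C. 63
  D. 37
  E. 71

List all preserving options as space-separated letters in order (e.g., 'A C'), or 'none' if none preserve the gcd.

Answer: A B C D E

Derivation:
Old gcd = 1; gcd of others (without N[2]) = 1
New gcd for candidate v: gcd(1, v). Preserves old gcd iff gcd(1, v) = 1.
  Option A: v=19, gcd(1,19)=1 -> preserves
  Option B: v=35, gcd(1,35)=1 -> preserves
  Option C: v=63, gcd(1,63)=1 -> preserves
  Option D: v=37, gcd(1,37)=1 -> preserves
  Option E: v=71, gcd(1,71)=1 -> preserves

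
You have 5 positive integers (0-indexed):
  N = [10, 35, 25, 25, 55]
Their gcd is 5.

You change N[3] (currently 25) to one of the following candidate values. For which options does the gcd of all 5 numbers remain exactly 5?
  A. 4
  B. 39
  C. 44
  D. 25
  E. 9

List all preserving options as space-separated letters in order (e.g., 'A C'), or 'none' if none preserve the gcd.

Answer: D

Derivation:
Old gcd = 5; gcd of others (without N[3]) = 5
New gcd for candidate v: gcd(5, v). Preserves old gcd iff gcd(5, v) = 5.
  Option A: v=4, gcd(5,4)=1 -> changes
  Option B: v=39, gcd(5,39)=1 -> changes
  Option C: v=44, gcd(5,44)=1 -> changes
  Option D: v=25, gcd(5,25)=5 -> preserves
  Option E: v=9, gcd(5,9)=1 -> changes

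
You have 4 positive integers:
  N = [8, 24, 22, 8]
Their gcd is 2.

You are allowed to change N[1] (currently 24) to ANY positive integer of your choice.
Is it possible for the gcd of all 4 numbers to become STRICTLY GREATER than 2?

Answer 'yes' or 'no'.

Answer: no

Derivation:
Current gcd = 2
gcd of all OTHER numbers (without N[1]=24): gcd([8, 22, 8]) = 2
The new gcd after any change is gcd(2, new_value).
This can be at most 2.
Since 2 = old gcd 2, the gcd can only stay the same or decrease.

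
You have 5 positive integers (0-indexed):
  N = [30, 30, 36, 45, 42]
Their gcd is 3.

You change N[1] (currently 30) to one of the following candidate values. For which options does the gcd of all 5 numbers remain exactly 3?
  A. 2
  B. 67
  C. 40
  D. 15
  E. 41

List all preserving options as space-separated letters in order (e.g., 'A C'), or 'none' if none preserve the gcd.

Old gcd = 3; gcd of others (without N[1]) = 3
New gcd for candidate v: gcd(3, v). Preserves old gcd iff gcd(3, v) = 3.
  Option A: v=2, gcd(3,2)=1 -> changes
  Option B: v=67, gcd(3,67)=1 -> changes
  Option C: v=40, gcd(3,40)=1 -> changes
  Option D: v=15, gcd(3,15)=3 -> preserves
  Option E: v=41, gcd(3,41)=1 -> changes

Answer: D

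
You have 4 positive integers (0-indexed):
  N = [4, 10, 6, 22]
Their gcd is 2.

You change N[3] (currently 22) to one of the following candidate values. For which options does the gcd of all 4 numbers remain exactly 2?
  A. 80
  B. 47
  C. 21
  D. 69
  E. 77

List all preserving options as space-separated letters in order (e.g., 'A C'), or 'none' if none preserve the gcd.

Old gcd = 2; gcd of others (without N[3]) = 2
New gcd for candidate v: gcd(2, v). Preserves old gcd iff gcd(2, v) = 2.
  Option A: v=80, gcd(2,80)=2 -> preserves
  Option B: v=47, gcd(2,47)=1 -> changes
  Option C: v=21, gcd(2,21)=1 -> changes
  Option D: v=69, gcd(2,69)=1 -> changes
  Option E: v=77, gcd(2,77)=1 -> changes

Answer: A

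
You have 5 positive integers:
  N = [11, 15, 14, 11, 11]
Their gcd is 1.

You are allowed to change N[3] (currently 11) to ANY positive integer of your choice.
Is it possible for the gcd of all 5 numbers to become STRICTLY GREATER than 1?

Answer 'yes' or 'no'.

Answer: no

Derivation:
Current gcd = 1
gcd of all OTHER numbers (without N[3]=11): gcd([11, 15, 14, 11]) = 1
The new gcd after any change is gcd(1, new_value).
This can be at most 1.
Since 1 = old gcd 1, the gcd can only stay the same or decrease.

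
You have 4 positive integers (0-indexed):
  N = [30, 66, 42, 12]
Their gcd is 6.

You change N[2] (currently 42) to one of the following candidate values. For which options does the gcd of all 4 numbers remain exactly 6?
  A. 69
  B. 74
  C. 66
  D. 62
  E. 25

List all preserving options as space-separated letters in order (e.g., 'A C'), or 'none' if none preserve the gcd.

Old gcd = 6; gcd of others (without N[2]) = 6
New gcd for candidate v: gcd(6, v). Preserves old gcd iff gcd(6, v) = 6.
  Option A: v=69, gcd(6,69)=3 -> changes
  Option B: v=74, gcd(6,74)=2 -> changes
  Option C: v=66, gcd(6,66)=6 -> preserves
  Option D: v=62, gcd(6,62)=2 -> changes
  Option E: v=25, gcd(6,25)=1 -> changes

Answer: C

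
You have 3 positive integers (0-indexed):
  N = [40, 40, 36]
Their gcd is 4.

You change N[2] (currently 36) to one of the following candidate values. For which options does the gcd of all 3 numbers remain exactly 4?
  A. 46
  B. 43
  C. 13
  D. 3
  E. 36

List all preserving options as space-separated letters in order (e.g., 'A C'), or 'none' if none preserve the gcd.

Answer: E

Derivation:
Old gcd = 4; gcd of others (without N[2]) = 40
New gcd for candidate v: gcd(40, v). Preserves old gcd iff gcd(40, v) = 4.
  Option A: v=46, gcd(40,46)=2 -> changes
  Option B: v=43, gcd(40,43)=1 -> changes
  Option C: v=13, gcd(40,13)=1 -> changes
  Option D: v=3, gcd(40,3)=1 -> changes
  Option E: v=36, gcd(40,36)=4 -> preserves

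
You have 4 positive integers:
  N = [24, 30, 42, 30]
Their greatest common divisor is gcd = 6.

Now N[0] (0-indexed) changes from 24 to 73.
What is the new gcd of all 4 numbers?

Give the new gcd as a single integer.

Numbers: [24, 30, 42, 30], gcd = 6
Change: index 0, 24 -> 73
gcd of the OTHER numbers (without index 0): gcd([30, 42, 30]) = 6
New gcd = gcd(g_others, new_val) = gcd(6, 73) = 1

Answer: 1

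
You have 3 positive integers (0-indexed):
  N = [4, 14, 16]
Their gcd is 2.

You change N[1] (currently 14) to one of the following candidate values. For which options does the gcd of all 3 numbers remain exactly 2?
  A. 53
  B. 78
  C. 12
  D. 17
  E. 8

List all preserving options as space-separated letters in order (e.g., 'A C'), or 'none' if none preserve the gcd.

Old gcd = 2; gcd of others (without N[1]) = 4
New gcd for candidate v: gcd(4, v). Preserves old gcd iff gcd(4, v) = 2.
  Option A: v=53, gcd(4,53)=1 -> changes
  Option B: v=78, gcd(4,78)=2 -> preserves
  Option C: v=12, gcd(4,12)=4 -> changes
  Option D: v=17, gcd(4,17)=1 -> changes
  Option E: v=8, gcd(4,8)=4 -> changes

Answer: B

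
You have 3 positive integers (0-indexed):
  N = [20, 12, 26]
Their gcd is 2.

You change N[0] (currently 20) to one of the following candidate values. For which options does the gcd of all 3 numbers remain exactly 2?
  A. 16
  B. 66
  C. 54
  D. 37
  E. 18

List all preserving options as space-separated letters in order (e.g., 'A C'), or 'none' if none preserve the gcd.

Answer: A B C E

Derivation:
Old gcd = 2; gcd of others (without N[0]) = 2
New gcd for candidate v: gcd(2, v). Preserves old gcd iff gcd(2, v) = 2.
  Option A: v=16, gcd(2,16)=2 -> preserves
  Option B: v=66, gcd(2,66)=2 -> preserves
  Option C: v=54, gcd(2,54)=2 -> preserves
  Option D: v=37, gcd(2,37)=1 -> changes
  Option E: v=18, gcd(2,18)=2 -> preserves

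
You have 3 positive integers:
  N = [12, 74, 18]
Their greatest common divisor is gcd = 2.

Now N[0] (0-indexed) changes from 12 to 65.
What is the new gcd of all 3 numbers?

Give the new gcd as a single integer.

Answer: 1

Derivation:
Numbers: [12, 74, 18], gcd = 2
Change: index 0, 12 -> 65
gcd of the OTHER numbers (without index 0): gcd([74, 18]) = 2
New gcd = gcd(g_others, new_val) = gcd(2, 65) = 1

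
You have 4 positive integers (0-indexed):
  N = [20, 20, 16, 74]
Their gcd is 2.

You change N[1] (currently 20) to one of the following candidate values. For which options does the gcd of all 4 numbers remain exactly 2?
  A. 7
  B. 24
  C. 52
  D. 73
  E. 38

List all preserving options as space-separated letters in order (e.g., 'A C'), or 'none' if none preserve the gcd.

Old gcd = 2; gcd of others (without N[1]) = 2
New gcd for candidate v: gcd(2, v). Preserves old gcd iff gcd(2, v) = 2.
  Option A: v=7, gcd(2,7)=1 -> changes
  Option B: v=24, gcd(2,24)=2 -> preserves
  Option C: v=52, gcd(2,52)=2 -> preserves
  Option D: v=73, gcd(2,73)=1 -> changes
  Option E: v=38, gcd(2,38)=2 -> preserves

Answer: B C E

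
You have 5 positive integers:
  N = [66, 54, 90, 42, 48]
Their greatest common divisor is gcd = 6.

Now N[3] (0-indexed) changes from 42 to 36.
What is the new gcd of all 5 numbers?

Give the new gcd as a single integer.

Answer: 6

Derivation:
Numbers: [66, 54, 90, 42, 48], gcd = 6
Change: index 3, 42 -> 36
gcd of the OTHER numbers (without index 3): gcd([66, 54, 90, 48]) = 6
New gcd = gcd(g_others, new_val) = gcd(6, 36) = 6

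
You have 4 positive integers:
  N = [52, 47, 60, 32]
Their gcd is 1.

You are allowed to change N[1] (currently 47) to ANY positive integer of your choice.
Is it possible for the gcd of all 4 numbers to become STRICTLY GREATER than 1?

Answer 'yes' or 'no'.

Answer: yes

Derivation:
Current gcd = 1
gcd of all OTHER numbers (without N[1]=47): gcd([52, 60, 32]) = 4
The new gcd after any change is gcd(4, new_value).
This can be at most 4.
Since 4 > old gcd 1, the gcd CAN increase (e.g., set N[1] = 4).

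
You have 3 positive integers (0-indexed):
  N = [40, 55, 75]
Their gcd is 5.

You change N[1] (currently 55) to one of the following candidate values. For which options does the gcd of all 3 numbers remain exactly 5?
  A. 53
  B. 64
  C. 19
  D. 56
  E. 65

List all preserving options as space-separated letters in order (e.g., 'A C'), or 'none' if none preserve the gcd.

Answer: E

Derivation:
Old gcd = 5; gcd of others (without N[1]) = 5
New gcd for candidate v: gcd(5, v). Preserves old gcd iff gcd(5, v) = 5.
  Option A: v=53, gcd(5,53)=1 -> changes
  Option B: v=64, gcd(5,64)=1 -> changes
  Option C: v=19, gcd(5,19)=1 -> changes
  Option D: v=56, gcd(5,56)=1 -> changes
  Option E: v=65, gcd(5,65)=5 -> preserves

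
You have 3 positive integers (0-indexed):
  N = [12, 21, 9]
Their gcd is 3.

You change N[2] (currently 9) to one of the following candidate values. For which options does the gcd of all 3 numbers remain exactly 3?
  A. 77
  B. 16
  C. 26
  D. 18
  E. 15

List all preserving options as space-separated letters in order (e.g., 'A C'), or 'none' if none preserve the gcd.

Answer: D E

Derivation:
Old gcd = 3; gcd of others (without N[2]) = 3
New gcd for candidate v: gcd(3, v). Preserves old gcd iff gcd(3, v) = 3.
  Option A: v=77, gcd(3,77)=1 -> changes
  Option B: v=16, gcd(3,16)=1 -> changes
  Option C: v=26, gcd(3,26)=1 -> changes
  Option D: v=18, gcd(3,18)=3 -> preserves
  Option E: v=15, gcd(3,15)=3 -> preserves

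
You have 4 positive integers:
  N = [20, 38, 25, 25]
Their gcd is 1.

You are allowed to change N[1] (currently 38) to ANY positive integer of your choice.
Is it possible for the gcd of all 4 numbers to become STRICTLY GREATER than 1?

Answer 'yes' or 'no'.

Current gcd = 1
gcd of all OTHER numbers (without N[1]=38): gcd([20, 25, 25]) = 5
The new gcd after any change is gcd(5, new_value).
This can be at most 5.
Since 5 > old gcd 1, the gcd CAN increase (e.g., set N[1] = 5).

Answer: yes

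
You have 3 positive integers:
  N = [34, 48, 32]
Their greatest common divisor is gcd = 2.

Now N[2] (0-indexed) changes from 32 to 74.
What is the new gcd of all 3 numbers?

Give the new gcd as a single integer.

Numbers: [34, 48, 32], gcd = 2
Change: index 2, 32 -> 74
gcd of the OTHER numbers (without index 2): gcd([34, 48]) = 2
New gcd = gcd(g_others, new_val) = gcd(2, 74) = 2

Answer: 2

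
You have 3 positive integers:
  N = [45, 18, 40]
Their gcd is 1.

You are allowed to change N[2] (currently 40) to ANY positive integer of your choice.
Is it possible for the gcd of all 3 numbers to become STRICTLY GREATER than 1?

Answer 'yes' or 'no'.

Answer: yes

Derivation:
Current gcd = 1
gcd of all OTHER numbers (without N[2]=40): gcd([45, 18]) = 9
The new gcd after any change is gcd(9, new_value).
This can be at most 9.
Since 9 > old gcd 1, the gcd CAN increase (e.g., set N[2] = 9).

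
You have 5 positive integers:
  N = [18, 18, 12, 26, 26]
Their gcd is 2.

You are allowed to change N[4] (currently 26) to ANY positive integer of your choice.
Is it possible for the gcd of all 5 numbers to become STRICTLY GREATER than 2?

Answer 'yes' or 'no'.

Answer: no

Derivation:
Current gcd = 2
gcd of all OTHER numbers (without N[4]=26): gcd([18, 18, 12, 26]) = 2
The new gcd after any change is gcd(2, new_value).
This can be at most 2.
Since 2 = old gcd 2, the gcd can only stay the same or decrease.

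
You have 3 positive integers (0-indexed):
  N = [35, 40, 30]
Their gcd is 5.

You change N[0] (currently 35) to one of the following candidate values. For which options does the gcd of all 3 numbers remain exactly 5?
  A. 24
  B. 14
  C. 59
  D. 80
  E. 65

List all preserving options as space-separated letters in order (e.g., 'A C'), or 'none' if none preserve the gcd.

Answer: E

Derivation:
Old gcd = 5; gcd of others (without N[0]) = 10
New gcd for candidate v: gcd(10, v). Preserves old gcd iff gcd(10, v) = 5.
  Option A: v=24, gcd(10,24)=2 -> changes
  Option B: v=14, gcd(10,14)=2 -> changes
  Option C: v=59, gcd(10,59)=1 -> changes
  Option D: v=80, gcd(10,80)=10 -> changes
  Option E: v=65, gcd(10,65)=5 -> preserves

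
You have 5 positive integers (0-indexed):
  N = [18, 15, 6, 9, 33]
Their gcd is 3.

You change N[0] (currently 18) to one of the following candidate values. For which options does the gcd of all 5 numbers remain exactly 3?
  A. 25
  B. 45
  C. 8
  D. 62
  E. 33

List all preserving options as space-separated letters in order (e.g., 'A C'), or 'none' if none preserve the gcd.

Old gcd = 3; gcd of others (without N[0]) = 3
New gcd for candidate v: gcd(3, v). Preserves old gcd iff gcd(3, v) = 3.
  Option A: v=25, gcd(3,25)=1 -> changes
  Option B: v=45, gcd(3,45)=3 -> preserves
  Option C: v=8, gcd(3,8)=1 -> changes
  Option D: v=62, gcd(3,62)=1 -> changes
  Option E: v=33, gcd(3,33)=3 -> preserves

Answer: B E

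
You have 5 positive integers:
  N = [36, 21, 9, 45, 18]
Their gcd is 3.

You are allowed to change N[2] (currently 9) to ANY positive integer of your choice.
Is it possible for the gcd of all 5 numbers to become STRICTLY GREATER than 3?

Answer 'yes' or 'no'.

Answer: no

Derivation:
Current gcd = 3
gcd of all OTHER numbers (without N[2]=9): gcd([36, 21, 45, 18]) = 3
The new gcd after any change is gcd(3, new_value).
This can be at most 3.
Since 3 = old gcd 3, the gcd can only stay the same or decrease.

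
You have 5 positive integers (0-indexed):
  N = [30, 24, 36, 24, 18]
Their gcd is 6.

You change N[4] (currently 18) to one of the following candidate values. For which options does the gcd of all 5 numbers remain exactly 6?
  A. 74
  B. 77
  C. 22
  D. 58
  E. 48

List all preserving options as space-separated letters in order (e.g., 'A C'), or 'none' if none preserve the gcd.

Old gcd = 6; gcd of others (without N[4]) = 6
New gcd for candidate v: gcd(6, v). Preserves old gcd iff gcd(6, v) = 6.
  Option A: v=74, gcd(6,74)=2 -> changes
  Option B: v=77, gcd(6,77)=1 -> changes
  Option C: v=22, gcd(6,22)=2 -> changes
  Option D: v=58, gcd(6,58)=2 -> changes
  Option E: v=48, gcd(6,48)=6 -> preserves

Answer: E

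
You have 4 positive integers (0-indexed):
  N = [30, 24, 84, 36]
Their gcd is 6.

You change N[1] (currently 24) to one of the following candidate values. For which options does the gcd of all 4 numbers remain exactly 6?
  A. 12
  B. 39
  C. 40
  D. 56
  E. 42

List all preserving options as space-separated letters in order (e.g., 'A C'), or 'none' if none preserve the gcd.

Answer: A E

Derivation:
Old gcd = 6; gcd of others (without N[1]) = 6
New gcd for candidate v: gcd(6, v). Preserves old gcd iff gcd(6, v) = 6.
  Option A: v=12, gcd(6,12)=6 -> preserves
  Option B: v=39, gcd(6,39)=3 -> changes
  Option C: v=40, gcd(6,40)=2 -> changes
  Option D: v=56, gcd(6,56)=2 -> changes
  Option E: v=42, gcd(6,42)=6 -> preserves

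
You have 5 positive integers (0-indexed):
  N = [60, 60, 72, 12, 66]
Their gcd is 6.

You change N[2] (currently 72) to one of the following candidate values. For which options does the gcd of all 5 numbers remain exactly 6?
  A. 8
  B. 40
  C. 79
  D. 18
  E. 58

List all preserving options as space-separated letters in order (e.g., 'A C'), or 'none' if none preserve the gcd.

Old gcd = 6; gcd of others (without N[2]) = 6
New gcd for candidate v: gcd(6, v). Preserves old gcd iff gcd(6, v) = 6.
  Option A: v=8, gcd(6,8)=2 -> changes
  Option B: v=40, gcd(6,40)=2 -> changes
  Option C: v=79, gcd(6,79)=1 -> changes
  Option D: v=18, gcd(6,18)=6 -> preserves
  Option E: v=58, gcd(6,58)=2 -> changes

Answer: D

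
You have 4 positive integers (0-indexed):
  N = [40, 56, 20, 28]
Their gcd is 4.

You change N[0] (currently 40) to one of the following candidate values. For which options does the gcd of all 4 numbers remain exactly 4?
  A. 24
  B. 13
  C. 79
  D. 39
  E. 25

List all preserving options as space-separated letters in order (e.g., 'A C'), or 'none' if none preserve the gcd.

Answer: A

Derivation:
Old gcd = 4; gcd of others (without N[0]) = 4
New gcd for candidate v: gcd(4, v). Preserves old gcd iff gcd(4, v) = 4.
  Option A: v=24, gcd(4,24)=4 -> preserves
  Option B: v=13, gcd(4,13)=1 -> changes
  Option C: v=79, gcd(4,79)=1 -> changes
  Option D: v=39, gcd(4,39)=1 -> changes
  Option E: v=25, gcd(4,25)=1 -> changes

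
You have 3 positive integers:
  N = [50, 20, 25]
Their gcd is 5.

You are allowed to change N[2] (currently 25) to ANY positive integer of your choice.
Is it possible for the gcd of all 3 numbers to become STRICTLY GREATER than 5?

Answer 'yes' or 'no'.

Answer: yes

Derivation:
Current gcd = 5
gcd of all OTHER numbers (without N[2]=25): gcd([50, 20]) = 10
The new gcd after any change is gcd(10, new_value).
This can be at most 10.
Since 10 > old gcd 5, the gcd CAN increase (e.g., set N[2] = 10).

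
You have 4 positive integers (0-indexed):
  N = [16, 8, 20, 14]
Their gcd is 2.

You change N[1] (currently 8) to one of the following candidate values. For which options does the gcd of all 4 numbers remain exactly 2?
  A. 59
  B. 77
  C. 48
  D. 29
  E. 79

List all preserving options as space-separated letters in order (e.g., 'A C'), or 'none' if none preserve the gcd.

Old gcd = 2; gcd of others (without N[1]) = 2
New gcd for candidate v: gcd(2, v). Preserves old gcd iff gcd(2, v) = 2.
  Option A: v=59, gcd(2,59)=1 -> changes
  Option B: v=77, gcd(2,77)=1 -> changes
  Option C: v=48, gcd(2,48)=2 -> preserves
  Option D: v=29, gcd(2,29)=1 -> changes
  Option E: v=79, gcd(2,79)=1 -> changes

Answer: C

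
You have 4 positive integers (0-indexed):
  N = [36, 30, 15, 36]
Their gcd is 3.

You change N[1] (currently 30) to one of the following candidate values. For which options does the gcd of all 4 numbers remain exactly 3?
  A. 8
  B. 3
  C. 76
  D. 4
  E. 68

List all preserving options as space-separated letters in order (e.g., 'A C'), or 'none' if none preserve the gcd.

Old gcd = 3; gcd of others (without N[1]) = 3
New gcd for candidate v: gcd(3, v). Preserves old gcd iff gcd(3, v) = 3.
  Option A: v=8, gcd(3,8)=1 -> changes
  Option B: v=3, gcd(3,3)=3 -> preserves
  Option C: v=76, gcd(3,76)=1 -> changes
  Option D: v=4, gcd(3,4)=1 -> changes
  Option E: v=68, gcd(3,68)=1 -> changes

Answer: B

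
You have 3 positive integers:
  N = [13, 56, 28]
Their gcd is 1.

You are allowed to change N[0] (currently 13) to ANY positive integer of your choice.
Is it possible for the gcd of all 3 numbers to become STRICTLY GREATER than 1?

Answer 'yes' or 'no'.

Current gcd = 1
gcd of all OTHER numbers (without N[0]=13): gcd([56, 28]) = 28
The new gcd after any change is gcd(28, new_value).
This can be at most 28.
Since 28 > old gcd 1, the gcd CAN increase (e.g., set N[0] = 28).

Answer: yes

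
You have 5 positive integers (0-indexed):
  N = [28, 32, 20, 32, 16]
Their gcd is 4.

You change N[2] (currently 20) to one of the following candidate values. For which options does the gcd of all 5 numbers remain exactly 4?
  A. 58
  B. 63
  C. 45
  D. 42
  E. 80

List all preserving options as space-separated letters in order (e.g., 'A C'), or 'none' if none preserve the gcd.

Answer: E

Derivation:
Old gcd = 4; gcd of others (without N[2]) = 4
New gcd for candidate v: gcd(4, v). Preserves old gcd iff gcd(4, v) = 4.
  Option A: v=58, gcd(4,58)=2 -> changes
  Option B: v=63, gcd(4,63)=1 -> changes
  Option C: v=45, gcd(4,45)=1 -> changes
  Option D: v=42, gcd(4,42)=2 -> changes
  Option E: v=80, gcd(4,80)=4 -> preserves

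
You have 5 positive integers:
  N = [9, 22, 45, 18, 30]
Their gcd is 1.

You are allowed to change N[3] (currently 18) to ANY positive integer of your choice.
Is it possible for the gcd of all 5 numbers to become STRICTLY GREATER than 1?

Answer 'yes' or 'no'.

Current gcd = 1
gcd of all OTHER numbers (without N[3]=18): gcd([9, 22, 45, 30]) = 1
The new gcd after any change is gcd(1, new_value).
This can be at most 1.
Since 1 = old gcd 1, the gcd can only stay the same or decrease.

Answer: no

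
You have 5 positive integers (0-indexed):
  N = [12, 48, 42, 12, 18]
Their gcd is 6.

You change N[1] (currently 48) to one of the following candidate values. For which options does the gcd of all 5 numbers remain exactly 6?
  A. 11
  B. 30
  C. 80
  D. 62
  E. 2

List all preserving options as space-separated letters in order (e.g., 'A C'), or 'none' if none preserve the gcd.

Answer: B

Derivation:
Old gcd = 6; gcd of others (without N[1]) = 6
New gcd for candidate v: gcd(6, v). Preserves old gcd iff gcd(6, v) = 6.
  Option A: v=11, gcd(6,11)=1 -> changes
  Option B: v=30, gcd(6,30)=6 -> preserves
  Option C: v=80, gcd(6,80)=2 -> changes
  Option D: v=62, gcd(6,62)=2 -> changes
  Option E: v=2, gcd(6,2)=2 -> changes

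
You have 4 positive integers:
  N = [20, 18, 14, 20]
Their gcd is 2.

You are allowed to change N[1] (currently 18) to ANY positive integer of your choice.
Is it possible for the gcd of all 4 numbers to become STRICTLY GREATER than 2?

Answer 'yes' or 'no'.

Answer: no

Derivation:
Current gcd = 2
gcd of all OTHER numbers (without N[1]=18): gcd([20, 14, 20]) = 2
The new gcd after any change is gcd(2, new_value).
This can be at most 2.
Since 2 = old gcd 2, the gcd can only stay the same or decrease.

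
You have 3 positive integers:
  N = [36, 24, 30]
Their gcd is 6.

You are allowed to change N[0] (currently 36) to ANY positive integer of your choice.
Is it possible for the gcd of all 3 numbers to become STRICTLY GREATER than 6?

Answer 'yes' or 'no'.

Answer: no

Derivation:
Current gcd = 6
gcd of all OTHER numbers (without N[0]=36): gcd([24, 30]) = 6
The new gcd after any change is gcd(6, new_value).
This can be at most 6.
Since 6 = old gcd 6, the gcd can only stay the same or decrease.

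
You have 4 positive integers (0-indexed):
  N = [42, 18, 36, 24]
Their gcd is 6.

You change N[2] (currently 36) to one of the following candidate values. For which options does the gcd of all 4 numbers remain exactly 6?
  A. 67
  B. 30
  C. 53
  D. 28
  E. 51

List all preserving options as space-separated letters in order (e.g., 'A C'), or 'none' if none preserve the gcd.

Answer: B

Derivation:
Old gcd = 6; gcd of others (without N[2]) = 6
New gcd for candidate v: gcd(6, v). Preserves old gcd iff gcd(6, v) = 6.
  Option A: v=67, gcd(6,67)=1 -> changes
  Option B: v=30, gcd(6,30)=6 -> preserves
  Option C: v=53, gcd(6,53)=1 -> changes
  Option D: v=28, gcd(6,28)=2 -> changes
  Option E: v=51, gcd(6,51)=3 -> changes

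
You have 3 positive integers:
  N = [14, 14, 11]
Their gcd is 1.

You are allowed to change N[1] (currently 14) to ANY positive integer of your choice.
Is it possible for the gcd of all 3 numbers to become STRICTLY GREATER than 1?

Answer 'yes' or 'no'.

Answer: no

Derivation:
Current gcd = 1
gcd of all OTHER numbers (without N[1]=14): gcd([14, 11]) = 1
The new gcd after any change is gcd(1, new_value).
This can be at most 1.
Since 1 = old gcd 1, the gcd can only stay the same or decrease.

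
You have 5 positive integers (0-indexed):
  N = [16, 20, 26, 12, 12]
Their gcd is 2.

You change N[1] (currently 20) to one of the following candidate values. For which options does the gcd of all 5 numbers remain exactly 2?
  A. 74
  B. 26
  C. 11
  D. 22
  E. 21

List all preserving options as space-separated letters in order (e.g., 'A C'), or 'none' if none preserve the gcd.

Answer: A B D

Derivation:
Old gcd = 2; gcd of others (without N[1]) = 2
New gcd for candidate v: gcd(2, v). Preserves old gcd iff gcd(2, v) = 2.
  Option A: v=74, gcd(2,74)=2 -> preserves
  Option B: v=26, gcd(2,26)=2 -> preserves
  Option C: v=11, gcd(2,11)=1 -> changes
  Option D: v=22, gcd(2,22)=2 -> preserves
  Option E: v=21, gcd(2,21)=1 -> changes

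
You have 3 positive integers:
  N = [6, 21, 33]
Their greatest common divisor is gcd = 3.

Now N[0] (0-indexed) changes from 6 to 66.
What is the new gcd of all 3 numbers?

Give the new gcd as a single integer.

Answer: 3

Derivation:
Numbers: [6, 21, 33], gcd = 3
Change: index 0, 6 -> 66
gcd of the OTHER numbers (without index 0): gcd([21, 33]) = 3
New gcd = gcd(g_others, new_val) = gcd(3, 66) = 3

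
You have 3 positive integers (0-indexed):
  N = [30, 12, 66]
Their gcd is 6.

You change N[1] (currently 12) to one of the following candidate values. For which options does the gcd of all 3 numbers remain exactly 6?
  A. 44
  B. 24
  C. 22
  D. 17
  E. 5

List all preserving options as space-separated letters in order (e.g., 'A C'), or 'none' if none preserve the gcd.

Old gcd = 6; gcd of others (without N[1]) = 6
New gcd for candidate v: gcd(6, v). Preserves old gcd iff gcd(6, v) = 6.
  Option A: v=44, gcd(6,44)=2 -> changes
  Option B: v=24, gcd(6,24)=6 -> preserves
  Option C: v=22, gcd(6,22)=2 -> changes
  Option D: v=17, gcd(6,17)=1 -> changes
  Option E: v=5, gcd(6,5)=1 -> changes

Answer: B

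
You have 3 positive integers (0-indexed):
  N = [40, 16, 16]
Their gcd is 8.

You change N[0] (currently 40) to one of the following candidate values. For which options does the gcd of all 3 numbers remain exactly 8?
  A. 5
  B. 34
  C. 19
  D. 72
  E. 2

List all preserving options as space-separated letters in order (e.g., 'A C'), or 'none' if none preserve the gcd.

Answer: D

Derivation:
Old gcd = 8; gcd of others (without N[0]) = 16
New gcd for candidate v: gcd(16, v). Preserves old gcd iff gcd(16, v) = 8.
  Option A: v=5, gcd(16,5)=1 -> changes
  Option B: v=34, gcd(16,34)=2 -> changes
  Option C: v=19, gcd(16,19)=1 -> changes
  Option D: v=72, gcd(16,72)=8 -> preserves
  Option E: v=2, gcd(16,2)=2 -> changes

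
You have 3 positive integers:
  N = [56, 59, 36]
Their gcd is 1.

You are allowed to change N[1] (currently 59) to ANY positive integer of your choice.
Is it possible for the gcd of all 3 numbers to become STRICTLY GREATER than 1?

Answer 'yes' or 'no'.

Current gcd = 1
gcd of all OTHER numbers (without N[1]=59): gcd([56, 36]) = 4
The new gcd after any change is gcd(4, new_value).
This can be at most 4.
Since 4 > old gcd 1, the gcd CAN increase (e.g., set N[1] = 4).

Answer: yes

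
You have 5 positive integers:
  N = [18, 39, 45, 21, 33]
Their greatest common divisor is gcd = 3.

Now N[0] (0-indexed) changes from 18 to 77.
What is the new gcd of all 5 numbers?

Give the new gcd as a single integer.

Answer: 1

Derivation:
Numbers: [18, 39, 45, 21, 33], gcd = 3
Change: index 0, 18 -> 77
gcd of the OTHER numbers (without index 0): gcd([39, 45, 21, 33]) = 3
New gcd = gcd(g_others, new_val) = gcd(3, 77) = 1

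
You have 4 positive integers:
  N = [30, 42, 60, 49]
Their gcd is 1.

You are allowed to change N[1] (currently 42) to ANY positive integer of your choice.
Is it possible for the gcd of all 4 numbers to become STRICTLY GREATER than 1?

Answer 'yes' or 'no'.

Answer: no

Derivation:
Current gcd = 1
gcd of all OTHER numbers (without N[1]=42): gcd([30, 60, 49]) = 1
The new gcd after any change is gcd(1, new_value).
This can be at most 1.
Since 1 = old gcd 1, the gcd can only stay the same or decrease.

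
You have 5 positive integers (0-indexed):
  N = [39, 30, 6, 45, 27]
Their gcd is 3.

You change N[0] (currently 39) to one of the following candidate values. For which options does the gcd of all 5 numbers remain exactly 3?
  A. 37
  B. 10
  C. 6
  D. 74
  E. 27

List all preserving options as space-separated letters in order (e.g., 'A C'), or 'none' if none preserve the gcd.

Old gcd = 3; gcd of others (without N[0]) = 3
New gcd for candidate v: gcd(3, v). Preserves old gcd iff gcd(3, v) = 3.
  Option A: v=37, gcd(3,37)=1 -> changes
  Option B: v=10, gcd(3,10)=1 -> changes
  Option C: v=6, gcd(3,6)=3 -> preserves
  Option D: v=74, gcd(3,74)=1 -> changes
  Option E: v=27, gcd(3,27)=3 -> preserves

Answer: C E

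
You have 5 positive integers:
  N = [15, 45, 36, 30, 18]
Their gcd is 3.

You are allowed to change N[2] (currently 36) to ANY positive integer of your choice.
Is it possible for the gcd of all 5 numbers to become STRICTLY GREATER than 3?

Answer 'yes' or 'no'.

Answer: no

Derivation:
Current gcd = 3
gcd of all OTHER numbers (without N[2]=36): gcd([15, 45, 30, 18]) = 3
The new gcd after any change is gcd(3, new_value).
This can be at most 3.
Since 3 = old gcd 3, the gcd can only stay the same or decrease.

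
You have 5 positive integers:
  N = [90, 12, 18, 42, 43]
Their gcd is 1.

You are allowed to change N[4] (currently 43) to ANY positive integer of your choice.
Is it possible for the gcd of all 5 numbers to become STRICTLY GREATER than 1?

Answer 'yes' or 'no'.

Current gcd = 1
gcd of all OTHER numbers (without N[4]=43): gcd([90, 12, 18, 42]) = 6
The new gcd after any change is gcd(6, new_value).
This can be at most 6.
Since 6 > old gcd 1, the gcd CAN increase (e.g., set N[4] = 6).

Answer: yes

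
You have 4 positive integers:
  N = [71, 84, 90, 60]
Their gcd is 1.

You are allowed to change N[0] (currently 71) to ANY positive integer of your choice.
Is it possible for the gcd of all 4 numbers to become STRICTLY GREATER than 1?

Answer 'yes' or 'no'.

Current gcd = 1
gcd of all OTHER numbers (without N[0]=71): gcd([84, 90, 60]) = 6
The new gcd after any change is gcd(6, new_value).
This can be at most 6.
Since 6 > old gcd 1, the gcd CAN increase (e.g., set N[0] = 6).

Answer: yes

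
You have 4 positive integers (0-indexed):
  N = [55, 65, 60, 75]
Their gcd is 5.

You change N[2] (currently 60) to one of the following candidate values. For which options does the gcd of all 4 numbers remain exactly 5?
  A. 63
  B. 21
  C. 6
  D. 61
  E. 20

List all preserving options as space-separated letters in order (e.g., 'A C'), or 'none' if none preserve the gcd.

Old gcd = 5; gcd of others (without N[2]) = 5
New gcd for candidate v: gcd(5, v). Preserves old gcd iff gcd(5, v) = 5.
  Option A: v=63, gcd(5,63)=1 -> changes
  Option B: v=21, gcd(5,21)=1 -> changes
  Option C: v=6, gcd(5,6)=1 -> changes
  Option D: v=61, gcd(5,61)=1 -> changes
  Option E: v=20, gcd(5,20)=5 -> preserves

Answer: E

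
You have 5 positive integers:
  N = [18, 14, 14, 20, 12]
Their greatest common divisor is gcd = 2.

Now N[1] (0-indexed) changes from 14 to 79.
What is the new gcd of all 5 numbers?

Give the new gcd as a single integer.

Numbers: [18, 14, 14, 20, 12], gcd = 2
Change: index 1, 14 -> 79
gcd of the OTHER numbers (without index 1): gcd([18, 14, 20, 12]) = 2
New gcd = gcd(g_others, new_val) = gcd(2, 79) = 1

Answer: 1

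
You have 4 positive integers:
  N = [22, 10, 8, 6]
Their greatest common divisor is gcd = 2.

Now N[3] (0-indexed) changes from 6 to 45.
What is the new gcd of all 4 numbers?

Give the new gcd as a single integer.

Numbers: [22, 10, 8, 6], gcd = 2
Change: index 3, 6 -> 45
gcd of the OTHER numbers (without index 3): gcd([22, 10, 8]) = 2
New gcd = gcd(g_others, new_val) = gcd(2, 45) = 1

Answer: 1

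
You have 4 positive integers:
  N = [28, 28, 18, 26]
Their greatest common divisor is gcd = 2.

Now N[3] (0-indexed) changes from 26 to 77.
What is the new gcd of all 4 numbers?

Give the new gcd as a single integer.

Numbers: [28, 28, 18, 26], gcd = 2
Change: index 3, 26 -> 77
gcd of the OTHER numbers (without index 3): gcd([28, 28, 18]) = 2
New gcd = gcd(g_others, new_val) = gcd(2, 77) = 1

Answer: 1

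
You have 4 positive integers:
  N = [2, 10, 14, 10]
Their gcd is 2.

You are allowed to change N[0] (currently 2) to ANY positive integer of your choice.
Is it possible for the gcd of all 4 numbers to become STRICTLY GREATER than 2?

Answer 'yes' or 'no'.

Current gcd = 2
gcd of all OTHER numbers (without N[0]=2): gcd([10, 14, 10]) = 2
The new gcd after any change is gcd(2, new_value).
This can be at most 2.
Since 2 = old gcd 2, the gcd can only stay the same or decrease.

Answer: no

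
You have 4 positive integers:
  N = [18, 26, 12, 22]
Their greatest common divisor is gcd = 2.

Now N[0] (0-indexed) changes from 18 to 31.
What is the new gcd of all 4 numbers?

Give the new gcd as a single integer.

Numbers: [18, 26, 12, 22], gcd = 2
Change: index 0, 18 -> 31
gcd of the OTHER numbers (without index 0): gcd([26, 12, 22]) = 2
New gcd = gcd(g_others, new_val) = gcd(2, 31) = 1

Answer: 1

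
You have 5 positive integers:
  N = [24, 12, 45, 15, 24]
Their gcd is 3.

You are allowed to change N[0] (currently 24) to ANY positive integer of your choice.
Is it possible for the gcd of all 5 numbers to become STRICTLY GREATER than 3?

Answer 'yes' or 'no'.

Current gcd = 3
gcd of all OTHER numbers (without N[0]=24): gcd([12, 45, 15, 24]) = 3
The new gcd after any change is gcd(3, new_value).
This can be at most 3.
Since 3 = old gcd 3, the gcd can only stay the same or decrease.

Answer: no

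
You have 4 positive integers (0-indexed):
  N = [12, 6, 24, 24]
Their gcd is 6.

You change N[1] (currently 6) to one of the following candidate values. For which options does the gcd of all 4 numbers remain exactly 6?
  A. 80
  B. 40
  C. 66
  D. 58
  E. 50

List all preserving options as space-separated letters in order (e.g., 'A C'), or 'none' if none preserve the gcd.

Answer: C

Derivation:
Old gcd = 6; gcd of others (without N[1]) = 12
New gcd for candidate v: gcd(12, v). Preserves old gcd iff gcd(12, v) = 6.
  Option A: v=80, gcd(12,80)=4 -> changes
  Option B: v=40, gcd(12,40)=4 -> changes
  Option C: v=66, gcd(12,66)=6 -> preserves
  Option D: v=58, gcd(12,58)=2 -> changes
  Option E: v=50, gcd(12,50)=2 -> changes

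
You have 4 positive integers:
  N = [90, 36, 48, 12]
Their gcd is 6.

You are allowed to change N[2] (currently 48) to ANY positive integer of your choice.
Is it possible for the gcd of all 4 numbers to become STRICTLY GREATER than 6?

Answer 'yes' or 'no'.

Current gcd = 6
gcd of all OTHER numbers (without N[2]=48): gcd([90, 36, 12]) = 6
The new gcd after any change is gcd(6, new_value).
This can be at most 6.
Since 6 = old gcd 6, the gcd can only stay the same or decrease.

Answer: no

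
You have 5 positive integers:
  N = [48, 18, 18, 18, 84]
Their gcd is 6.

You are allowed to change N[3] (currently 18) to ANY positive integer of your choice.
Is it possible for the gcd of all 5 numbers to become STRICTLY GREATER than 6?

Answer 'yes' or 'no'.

Answer: no

Derivation:
Current gcd = 6
gcd of all OTHER numbers (without N[3]=18): gcd([48, 18, 18, 84]) = 6
The new gcd after any change is gcd(6, new_value).
This can be at most 6.
Since 6 = old gcd 6, the gcd can only stay the same or decrease.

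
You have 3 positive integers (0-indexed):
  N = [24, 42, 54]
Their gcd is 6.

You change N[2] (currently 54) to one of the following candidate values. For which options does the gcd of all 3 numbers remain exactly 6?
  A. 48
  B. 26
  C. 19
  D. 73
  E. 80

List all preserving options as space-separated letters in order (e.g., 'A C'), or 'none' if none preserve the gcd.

Answer: A

Derivation:
Old gcd = 6; gcd of others (without N[2]) = 6
New gcd for candidate v: gcd(6, v). Preserves old gcd iff gcd(6, v) = 6.
  Option A: v=48, gcd(6,48)=6 -> preserves
  Option B: v=26, gcd(6,26)=2 -> changes
  Option C: v=19, gcd(6,19)=1 -> changes
  Option D: v=73, gcd(6,73)=1 -> changes
  Option E: v=80, gcd(6,80)=2 -> changes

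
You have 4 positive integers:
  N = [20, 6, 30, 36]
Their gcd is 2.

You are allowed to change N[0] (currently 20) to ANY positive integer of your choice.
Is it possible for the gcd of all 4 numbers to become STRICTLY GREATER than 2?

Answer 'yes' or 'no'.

Answer: yes

Derivation:
Current gcd = 2
gcd of all OTHER numbers (without N[0]=20): gcd([6, 30, 36]) = 6
The new gcd after any change is gcd(6, new_value).
This can be at most 6.
Since 6 > old gcd 2, the gcd CAN increase (e.g., set N[0] = 6).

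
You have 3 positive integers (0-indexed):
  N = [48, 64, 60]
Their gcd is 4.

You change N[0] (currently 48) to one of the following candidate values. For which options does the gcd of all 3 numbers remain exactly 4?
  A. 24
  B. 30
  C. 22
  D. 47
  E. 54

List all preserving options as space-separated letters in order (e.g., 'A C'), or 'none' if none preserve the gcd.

Answer: A

Derivation:
Old gcd = 4; gcd of others (without N[0]) = 4
New gcd for candidate v: gcd(4, v). Preserves old gcd iff gcd(4, v) = 4.
  Option A: v=24, gcd(4,24)=4 -> preserves
  Option B: v=30, gcd(4,30)=2 -> changes
  Option C: v=22, gcd(4,22)=2 -> changes
  Option D: v=47, gcd(4,47)=1 -> changes
  Option E: v=54, gcd(4,54)=2 -> changes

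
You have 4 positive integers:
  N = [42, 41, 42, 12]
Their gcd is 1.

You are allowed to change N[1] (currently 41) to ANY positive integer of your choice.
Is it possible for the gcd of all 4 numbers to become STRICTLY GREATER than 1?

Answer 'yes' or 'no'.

Current gcd = 1
gcd of all OTHER numbers (without N[1]=41): gcd([42, 42, 12]) = 6
The new gcd after any change is gcd(6, new_value).
This can be at most 6.
Since 6 > old gcd 1, the gcd CAN increase (e.g., set N[1] = 6).

Answer: yes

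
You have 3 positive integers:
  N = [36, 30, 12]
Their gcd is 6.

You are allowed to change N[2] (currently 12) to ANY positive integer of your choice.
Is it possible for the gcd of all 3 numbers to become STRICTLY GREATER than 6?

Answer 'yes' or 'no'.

Answer: no

Derivation:
Current gcd = 6
gcd of all OTHER numbers (without N[2]=12): gcd([36, 30]) = 6
The new gcd after any change is gcd(6, new_value).
This can be at most 6.
Since 6 = old gcd 6, the gcd can only stay the same or decrease.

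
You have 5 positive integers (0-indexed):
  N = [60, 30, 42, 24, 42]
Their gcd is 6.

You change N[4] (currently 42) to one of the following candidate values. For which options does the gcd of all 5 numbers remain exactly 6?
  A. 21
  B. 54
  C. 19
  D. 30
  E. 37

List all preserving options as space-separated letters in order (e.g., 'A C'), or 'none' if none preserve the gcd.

Answer: B D

Derivation:
Old gcd = 6; gcd of others (without N[4]) = 6
New gcd for candidate v: gcd(6, v). Preserves old gcd iff gcd(6, v) = 6.
  Option A: v=21, gcd(6,21)=3 -> changes
  Option B: v=54, gcd(6,54)=6 -> preserves
  Option C: v=19, gcd(6,19)=1 -> changes
  Option D: v=30, gcd(6,30)=6 -> preserves
  Option E: v=37, gcd(6,37)=1 -> changes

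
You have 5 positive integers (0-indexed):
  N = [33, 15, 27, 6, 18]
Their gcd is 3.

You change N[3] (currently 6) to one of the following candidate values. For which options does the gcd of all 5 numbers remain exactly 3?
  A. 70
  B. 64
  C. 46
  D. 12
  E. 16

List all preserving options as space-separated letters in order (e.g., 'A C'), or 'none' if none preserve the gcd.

Answer: D

Derivation:
Old gcd = 3; gcd of others (without N[3]) = 3
New gcd for candidate v: gcd(3, v). Preserves old gcd iff gcd(3, v) = 3.
  Option A: v=70, gcd(3,70)=1 -> changes
  Option B: v=64, gcd(3,64)=1 -> changes
  Option C: v=46, gcd(3,46)=1 -> changes
  Option D: v=12, gcd(3,12)=3 -> preserves
  Option E: v=16, gcd(3,16)=1 -> changes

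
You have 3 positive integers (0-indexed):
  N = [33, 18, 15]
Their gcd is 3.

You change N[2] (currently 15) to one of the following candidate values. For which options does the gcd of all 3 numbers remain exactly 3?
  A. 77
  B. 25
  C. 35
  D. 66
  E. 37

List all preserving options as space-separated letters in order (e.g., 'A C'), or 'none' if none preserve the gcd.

Old gcd = 3; gcd of others (without N[2]) = 3
New gcd for candidate v: gcd(3, v). Preserves old gcd iff gcd(3, v) = 3.
  Option A: v=77, gcd(3,77)=1 -> changes
  Option B: v=25, gcd(3,25)=1 -> changes
  Option C: v=35, gcd(3,35)=1 -> changes
  Option D: v=66, gcd(3,66)=3 -> preserves
  Option E: v=37, gcd(3,37)=1 -> changes

Answer: D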